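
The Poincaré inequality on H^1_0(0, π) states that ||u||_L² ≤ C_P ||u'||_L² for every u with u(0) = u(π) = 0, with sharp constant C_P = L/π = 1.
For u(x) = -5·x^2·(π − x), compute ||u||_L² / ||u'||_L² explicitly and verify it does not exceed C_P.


||u||_L² / ||u'||_L² = sqrt(14)*π/14 < C_P = 1.

u(x) = -5·x^2·(π − x), so u'(x) = 5*x*(3*x - 2*π).
u(x) = -5·x^2·(π − x) vanishes at x = 0 and x = π, so u ∈ H^1_0(0, π). Differentiate via the product rule and integrate the resulting polynomials term by term.
  ∫_0^π u² dx = ∫_0^π (25*x^6 - 50*π*x^5 + 25*π^2*x^4) dx. Term by term:
    ∫_0^π 25*x^6 dx = 25*π^7/7;  ∫_0^π -50*π*x^5 dx = -25*π^7/3;  ∫_0^π 25*π^2*x^4 dx = 5*π^7.
  Sum: 25*π^7/7 − 25*π^7/3 + 5*π^7 = 5*π^7/21.
  ∫_0^π (u')² dx = ∫_0^π (225*x^4 - 300*π*x^3 + 100*π^2*x^2) dx. Term by term:
    ∫_0^π 225*x^4 dx = 45*π^5;  ∫_0^π -300*π*x^3 dx = -75*π^5;  ∫_0^π 100*π^2*x^2 dx = 100*π^5/3.
  Sum: 45*π^5 − 75*π^5 + 100*π^5/3 = 10*π^5/3.
∫_0^π u² dx = 5*π^7/21, so ||u||_L² = sqrt(105)*π^(7/2)/21.
∫_0^π (u')² dx = 10*π^5/3, so ||u'||_L² = sqrt(30)*π^(5/2)/3.
Ratio ||u||_L² / ||u'||_L² = sqrt(14)*π/14.
Sharp Poincaré constant on H^1_0(0, π) is C_P = L/π = 1, achieved by sin(x).
A polynomial bump cannot attain the sharp Poincaré constant (only the first sine eigenfunction does), so the ratio is strictly less than C_P, consistent with ||u||_L² ≤ C_P ||u'||_L².


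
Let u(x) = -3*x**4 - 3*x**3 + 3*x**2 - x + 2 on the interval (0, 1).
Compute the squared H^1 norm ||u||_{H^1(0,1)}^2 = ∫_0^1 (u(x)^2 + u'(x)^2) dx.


||u||_{H^1}^2 = 3223/84

The H^1 norm (squared) on an interval (0, L) is
  ||u||_{H^1}^2 = ∫_0^L u(x)^2 dx + ∫_0^L u'(x)^2 dx.
Compute u'(x) = -12*x**3 - 9*x**2 + 6*x - 1.
Then u(x)^2 = 9*x**8 + 18*x**7 - 9*x**6 - 12*x**5 + 3*x**4 - 18*x**3 + 13*x**2 - 4*x + 4 and u'(x)^2 = 144*x**6 + 216*x**5 - 63*x**4 - 84*x**3 + 54*x**2 - 12*x + 1.
Integrate each monomial from 0 to 1 using ∫_0^1 c·x^n dx = c·1^(n+1)/(n+1):
  ∫_0^1 u(x)^2 dx = ∫_0^1 (9*x^8 + 18*x^7 - 9*x^6 - 12*x^5 + 3*x^4 - 18*x^3 + 13*x^2 - 4*x + 4) dx. Term by term:
    ∫_0^1 9*x^8 dx = 1;  ∫_0^1 18*x^7 dx = 9/4;  ∫_0^1 -9*x^6 dx = -9/7;
    ∫_0^1 -12*x^5 dx = -2;  ∫_0^1 3*x^4 dx = 3/5;  ∫_0^1 -18*x^3 dx = -9/2;
    ∫_0^1 13*x^2 dx = 13/3;  ∫_0^1 -4*x dx = -2;  ∫_0^1 4 dx = 4.
  Sum: 1 + 9/4 − 9/7 − 2 + 3/5 − 9/2 + 13/3 − 2 + 4 = 1007/420.
  ∫_0^1 u'(x)^2 dx = ∫_0^1 (144*x^6 + 216*x^5 - 63*x^4 - 84*x^3 + 54*x^2 - 12*x + 1) dx. Term by term:
    ∫_0^1 144*x^6 dx = 144/7;  ∫_0^1 216*x^5 dx = 36;  ∫_0^1 -63*x^4 dx = -63/5;
    ∫_0^1 -84*x^3 dx = -21;  ∫_0^1 54*x^2 dx = 18;  ∫_0^1 -12*x dx = -6;
    ∫_0^1 1 dx = 1.
  Sum: 144/7 + 36 − 63/5 − 21 + 18 − 6 + 1 = 1259/35.
Adding: ||u||_{H^1}^2 = 1007/420 + 1259/35 = 3223/84.


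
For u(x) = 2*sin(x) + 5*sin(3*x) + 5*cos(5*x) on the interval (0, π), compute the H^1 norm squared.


||u||_{H^1(0,π)}^2 = 454*π

u'(x) = -25*sin(5*x) + 2*cos(x) + 15*cos(3*x).
Expand u² and (u')² and integrate term by term on (0, π), using: for integers n ≥ 1, ∫_0^π sin²(nx) dx = ∫_0^π cos²(nx) dx = π/2; for n ≠ n', ∫_0^π sin(nx)sin(n'x) dx = ∫_0^π cos(nx)cos(n'x) dx = 0; and by product-to-sum, ∫_0^π sin(nx)cos(n'x) dx = ½∫_0^π [sin((n+n')x) + sin((n−n')x)] dx, which is 0 when n+n' is even and 2n/(n²−n'²) when n+n' is odd (it need not vanish on (0, π)).
  u² squared terms: (2)²·∫sin(x)² dx = 4·π/2 = 2*π;  (5)²·∫cos(5x)² dx = 25·π/2 = 25*π/2;  (5)²·∫sin(3x)² dx = 25·π/2 = 25*π/2.
  u² cross terms: 2·(2)·(5)·∫sin(x)·cos(5x) dx = 20·(0) = 0;  2·(2)·(5)·∫sin(x)·sin(3x) dx = 20·(0) = 0;  2·(5)·(5)·∫cos(5x)·sin(3x) dx = 50·(0) = 0.
  So ∫_0^π u² dx = 2*π + 25*π/2 + 25*π/2 + 0 + 0 + 0 = 27*π.
  (u')² squared terms: (-25)²·∫sin(5x)² dx = 625·π/2 = 625*π/2;  (2)²·∫cos(x)² dx = 4·π/2 = 2*π;  (15)²·∫cos(3x)² dx = 225·π/2 = 225*π/2.
  (u')² cross terms: 2·(-25)·(2)·∫sin(5x)·cos(x) dx = -100·(0) = 0;  2·(-25)·(15)·∫sin(5x)·cos(3x) dx = -750·(0) = 0;  2·(2)·(15)·∫cos(x)·cos(3x) dx = 60·(0) = 0.
  So ∫_0^π (u')² dx = 625*π/2 + 2*π + 225*π/2 + 0 + 0 + 0 = 427*π.
||u||_{H^1}^2 = (27*π) + (427*π) = 454*π.


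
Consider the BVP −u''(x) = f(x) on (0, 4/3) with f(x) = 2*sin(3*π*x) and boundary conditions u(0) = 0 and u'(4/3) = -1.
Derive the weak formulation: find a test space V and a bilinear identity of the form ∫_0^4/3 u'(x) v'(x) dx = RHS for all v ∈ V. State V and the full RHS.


V = {v ∈ H^1(0, 4/3) : v(0) = 0} (test functions vanish at x = 0 where u is specified); weak form: ∫_0^4/3 u'v' dx = ∫_0^4/3 (2*sin(3*π*x)) v dx − v(4/3) for all v ∈ V.

Multiply both sides by a test function v and integrate from 0 to 4/3:
  ∫_0^4/3 −u''(x) v(x) dx = ∫_0^4/3 f(x) v(x) dx.
Integrate the LHS by parts once:
  ∫_0^4/3 −u'' v dx = −[u'(x) v(x)]_0^4/3 + ∫_0^4/3 u'(x) v'(x) dx.
Thus ∫_0^4/3 u'(x) v'(x) dx = ∫_0^4/3 f(x) v(x) dx + [u'(x) v(x)]_0^4/3.
Choose V so that boundary terms are either known or forced to vanish.
Mixed BC: u(0) = 0 (Dirichlet) and u'(4/3) = -1 (Neumann). Define V = {v ∈ H^1(0, 4/3) : v(0) = 0}. Then [u' v]_0^4/3 = u'(4/3)·v(4/3) − u'(0)·0 = − v(4/3).
Weak formulation: find u (satisfying any essential BC) such that ∫_0^4/3 u'(x) v'(x) dx = ∫_0^4/3 f v dx − v(4/3) for all v ∈ V (Dirichlet at 0 absorbed into V; Neumann datum at x = 4/3 contributes the boundary term).
Substituting f(x) = 2*sin(3*π*x), the right-hand side is ∫_0^4/3 (2*sin(3*π*x)) v dx − v(4/3).


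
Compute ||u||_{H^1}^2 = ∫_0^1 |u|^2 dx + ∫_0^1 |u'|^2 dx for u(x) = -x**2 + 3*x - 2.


||u||_{H^1}^2 = 161/30

The H^1 norm (squared) on an interval (0, L) is
  ||u||_{H^1}^2 = ∫_0^L u(x)^2 dx + ∫_0^L u'(x)^2 dx.
Compute u'(x) = 3 - 2*x.
Then u(x)^2 = x**4 - 6*x**3 + 13*x**2 - 12*x + 4 and u'(x)^2 = 4*x**2 - 12*x + 9.
Integrate each monomial from 0 to 1 using ∫_0^1 c·x^n dx = c·1^(n+1)/(n+1):
  ∫_0^1 u(x)^2 dx = ∫_0^1 (x^4 - 6*x^3 + 13*x^2 - 12*x + 4) dx. Term by term:
    ∫_0^1 x^4 dx = 1/5;  ∫_0^1 -6*x^3 dx = -3/2;  ∫_0^1 13*x^2 dx = 13/3;
    ∫_0^1 -12*x dx = -6;  ∫_0^1 4 dx = 4.
  Sum: 1/5 − 3/2 + 13/3 − 6 + 4 = 31/30.
  ∫_0^1 u'(x)^2 dx = ∫_0^1 (4*x^2 - 12*x + 9) dx. Term by term:
    ∫_0^1 4*x^2 dx = 4/3;  ∫_0^1 -12*x dx = -6;  ∫_0^1 9 dx = 9.
  Sum: 4/3 − 6 + 9 = 13/3.
Adding: ||u||_{H^1}^2 = 31/30 + 13/3 = 161/30.


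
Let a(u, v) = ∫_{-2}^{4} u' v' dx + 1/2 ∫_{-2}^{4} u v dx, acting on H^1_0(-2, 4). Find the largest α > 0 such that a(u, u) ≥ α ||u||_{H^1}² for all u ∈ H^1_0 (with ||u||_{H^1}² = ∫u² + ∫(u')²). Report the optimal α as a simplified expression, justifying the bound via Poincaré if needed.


α = (π^2 + 18)/(π^2 + 36)

Coercivity of a(·,·) on H^1_0(-2, 4) means a(u, u) ≥ α ||u||_{H^1}² for every u ∈ H^1_0.
The interval has length L = 6, and Poincaré/coercivity depend only on L. Here a(u, u) = ∫(u')² + (1/2)·∫u².
Here 0 < c = 1/2 < 1. The condition a(u,u) ≥ α||u||_{H^1}² reads (1−α)∫(u')² ≥ (α−c)∫u². Any admissible α is ≤ 1 (rapidly oscillating u have ∫u²/∫(u')² → 0), and α = 1 would force 0 ≥ (1−c)∫u², impossible since c < 1; so 1−α > 0. By the sharp Poincaré inequality on H^1_0 of an interval of length L, ∫(u')² ≥ (π/L)²∫u² with equality for the first sine mode sin(π(x−x₀)/L) (x₀ the left endpoint), so the inequality holds for all u iff (1−α)(π/L)² ≥ α − c, i.e. α ≤ ((π/L)² + c)/((π/L)² + 1) = (1 + c(L/π)²)/(1 + (L/π)²). With (π/L)² = π^2/36 and c = 1/2, the largest admissible constant is α = ((π/L)² + c)/((π/L)² + 1).
Simplifying, α = (π^2 + 18)/(π^2 + 36).


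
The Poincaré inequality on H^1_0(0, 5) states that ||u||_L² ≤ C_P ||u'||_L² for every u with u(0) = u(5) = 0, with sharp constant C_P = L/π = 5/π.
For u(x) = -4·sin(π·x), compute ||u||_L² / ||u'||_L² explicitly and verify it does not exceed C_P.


||u||_L² / ||u'||_L² = 1/π < C_P = 5/π.

u(x) = -4·sin(π·x), so u'(x) = -4*π*cos(π*x).
Writing u(x) = A·sin(kπx/L) with A = -4 and k = 5, use ∫_0^L sin²(kπx/L) dx = L/2 and ∫_0^L cos²(kπx/L) dx = L/2.
u² = 16·sin²(π·x) and (u')² = 16*π^2·cos²(π·x), and each of sin², cos² integrates to L/2 = 5/2 over (0, 5).
∫_0^5 u² dx = 40, so ||u||_L² = 2*sqrt(10).
∫_0^5 (u')² dx = 40*π^2, so ||u'||_L² = 2*sqrt(10)*π.
Ratio ||u||_L² / ||u'||_L² = 1/π.
Sharp Poincaré constant on H^1_0(0, 5) is C_P = L/π = 5/π, achieved by sin(π/5·x).
This is the k = 5 harmonic; the ratio L/(kπ) is strictly less than C_P = L/π, consistent with the sharp inequality ||u||_L² ≤ C_P ||u'||_L².


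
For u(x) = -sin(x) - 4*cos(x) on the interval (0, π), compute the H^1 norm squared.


||u||_{H^1(0,π)}^2 = 17*π

u'(x) = 4*sin(x) - cos(x).
Expand u² and (u')² and integrate term by term on (0, π), using: for integers n ≥ 1, ∫_0^π sin²(nx) dx = ∫_0^π cos²(nx) dx = π/2; for n ≠ n', ∫_0^π sin(nx)sin(n'x) dx = ∫_0^π cos(nx)cos(n'x) dx = 0; and by product-to-sum, ∫_0^π sin(nx)cos(n'x) dx = ½∫_0^π [sin((n+n')x) + sin((n−n')x)] dx, which is 0 when n+n' is even and 2n/(n²−n'²) when n+n' is odd (it need not vanish on (0, π)).
  u² squared terms: (-1)²·∫sin(x)² dx = 1·π/2 = π/2;  (-4)²·∫cos(x)² dx = 16·π/2 = 8*π.
  u² cross terms: 2·(-1)·(-4)·∫sin(x)·cos(x) dx = 8·(0) = 0.
  So ∫_0^π u² dx = π/2 + 8*π + 0 = 17*π/2.
  (u')² squared terms: (-1)²·∫cos(x)² dx = 1·π/2 = π/2;  (4)²·∫sin(x)² dx = 16·π/2 = 8*π.
  (u')² cross terms: 2·(-1)·(4)·∫cos(x)·sin(x) dx = -8·(0) = 0.
  So ∫_0^π (u')² dx = π/2 + 8*π + 0 = 17*π/2.
||u||_{H^1}^2 = (17*π/2) + (17*π/2) = 17*π.


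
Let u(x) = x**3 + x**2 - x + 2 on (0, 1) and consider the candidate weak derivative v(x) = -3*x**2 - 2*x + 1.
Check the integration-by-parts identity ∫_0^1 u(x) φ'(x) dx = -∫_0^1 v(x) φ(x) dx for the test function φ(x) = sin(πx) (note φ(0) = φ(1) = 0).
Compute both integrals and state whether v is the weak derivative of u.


LHS = -3/π + 12/π^3, RHS = -12/π^3 + 3/π. No, v is not the weak derivative of u.

u(x) = x**3 + x**2 - x + 2, classical derivative u'(x) = 3*x**2 + 2*x - 1.
φ(x) = sin(πx), so φ'(x) = π*cos(π*x).
Note φ(0) = φ(1) = 0, so the boundary term u·φ vanishes.
LHS = ∫_0^1 u(x) φ'(x) dx = ∫_0^1 (π*x^3*cos(π*x) + π*x^2*cos(π*x) - π*x*cos(π*x) + 2*π*cos(π*x)) dx. Term by term:
  ∫_0^1 2*π*cos(π*x) dx = 0;  ∫_0^1 π*x^2*cos(π*x) dx = -2/π;  ∫_0^1 π*x^3*cos(π*x) dx = -3/π + 12/π^3;
  ∫_0^1 -π*x*cos(π*x) dx = 2/π.
Sum: 0 − 2/π + -3/π + 12/π^3 + 2/π = -3/π + 12/π^3.
So LHS = -3/π + 12/π^3.
∫_0^1 v(x) φ(x) dx = ∫_0^1 (-3*x^2*sin(π*x) - 2*x*sin(π*x) + sin(π*x)) dx. Term by term:
  ∫_0^1 -3*x^2*sin(π*x) dx = -3/π + 12/π^3;  ∫_0^1 -2*x*sin(π*x) dx = -2/π;  ∫_0^1 sin(π*x) dx = 2/π.
Sum: -3/π + 12/π^3 − 2/π + 2/π = -3/π + 12/π^3.
So RHS = -∫_0^1 v(x) φ(x) dx = -12/π^3 + 3/π.
LHS − RHS = -6/π + 24/π^3 ≠ 0, so the identity fails.
(For a valid weak derivative the identity must hold for EVERY test function, in particular this one. The failure shows v is NOT the weak derivative of u.)
Correct weak derivative would be u'(x) = 3*x**2 + 2*x - 1.


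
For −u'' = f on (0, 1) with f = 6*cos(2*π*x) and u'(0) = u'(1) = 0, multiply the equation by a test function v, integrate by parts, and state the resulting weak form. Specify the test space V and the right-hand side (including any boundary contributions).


V = H^1(0, 1) (no boundary constraint on v; u is determined up to an additive constant); weak form: ∫_0^1 u'v' dx = ∫_0^1 (6*cos(2*π*x)) v dx for all v ∈ V.

Multiply both sides by a test function v and integrate from 0 to 1:
  ∫_0^1 −u''(x) v(x) dx = ∫_0^1 f(x) v(x) dx.
Integrate the LHS by parts once:
  ∫_0^1 −u'' v dx = −[u'(x) v(x)]_0^1 + ∫_0^1 u'(x) v'(x) dx.
Thus ∫_0^1 u'(x) v'(x) dx = ∫_0^1 f(x) v(x) dx + [u'(x) v(x)]_0^1.
Choose V so that boundary terms are either known or forced to vanish.
u has homogeneous Neumann: u'(0) = u'(1) = 0. So [u' v]_0^1 = 0·v(1) − 0·v(0) = 0 for any v; take V = H^1(0, 1).
Weak formulation: find u (satisfying any essential BC) such that ∫_0^1 u'(x) v'(x) dx = ∫_0^1 f v dx for all v ∈ V (homogeneous Neumann, so boundary terms vanish).
Substituting f(x) = 6*cos(2*π*x), the right-hand side is ∫_0^1 (6*cos(2*π*x)) v dx.
Compatibility check (pure Neumann): taking v ≡ 1 ∈ V gives 0 = ∫_0^1 f dx + (0) − (0), i.e. ∫_0^1 f dx must equal u'(0) − u'(1) = 0. Indeed ∫_0^1 (6*cos(2*π*x)) dx = 0, so the data are compatible. The solution is then unique only up to an additive constant (fix it e.g. by requiring ∫_0^1 u dx = 0).


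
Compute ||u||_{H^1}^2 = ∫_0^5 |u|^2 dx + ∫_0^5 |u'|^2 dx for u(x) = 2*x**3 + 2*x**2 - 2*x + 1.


||u||_{H^1}^2 = 1934650/21

The H^1 norm (squared) on an interval (0, L) is
  ||u||_{H^1}^2 = ∫_0^L u(x)^2 dx + ∫_0^L u'(x)^2 dx.
Compute u'(x) = 6*x**2 + 4*x - 2.
Then u(x)^2 = 4*x**6 + 8*x**5 - 4*x**4 - 4*x**3 + 8*x**2 - 4*x + 1 and u'(x)^2 = 36*x**4 + 48*x**3 - 8*x**2 - 16*x + 4.
Integrate each monomial from 0 to 5 using ∫_0^5 c·x^n dx = c·5^(n+1)/(n+1):
  ∫_0^5 u(x)^2 dx = ∫_0^5 (4*x^6 + 8*x^5 - 4*x^4 - 4*x^3 + 8*x^2 - 4*x + 1) dx. Term by term:
    ∫_0^5 4*x^6 dx = 312500/7;  ∫_0^5 8*x^5 dx = 62500/3;  ∫_0^5 -4*x^4 dx = -2500;
    ∫_0^5 -4*x^3 dx = -625;  ∫_0^5 8*x^2 dx = 1000/3;  ∫_0^5 -4*x dx = -50;
    ∫_0^5 1 dx = 5.
  Sum: 312500/7 + 62500/3 − 2500 − 625 + 1000/3 − 50 + 5 = 1315430/21.
  ∫_0^5 u'(x)^2 dx = ∫_0^5 (36*x^4 + 48*x^3 - 8*x^2 - 16*x + 4) dx. Term by term:
    ∫_0^5 36*x^4 dx = 22500;  ∫_0^5 48*x^3 dx = 7500;  ∫_0^5 -8*x^2 dx = -1000/3;
    ∫_0^5 -16*x dx = -200;  ∫_0^5 4 dx = 20.
  Sum: 22500 + 7500 − 1000/3 − 200 + 20 = 88460/3.
Adding: ||u||_{H^1}^2 = 1315430/21 + 88460/3 = 1934650/21.


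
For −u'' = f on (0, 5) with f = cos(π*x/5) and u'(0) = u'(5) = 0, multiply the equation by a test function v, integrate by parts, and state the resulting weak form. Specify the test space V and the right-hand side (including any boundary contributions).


V = H^1(0, 5) (no boundary constraint on v; u is determined up to an additive constant); weak form: ∫_0^5 u'v' dx = ∫_0^5 (cos(π*x/5)) v dx for all v ∈ V.

Multiply both sides by a test function v and integrate from 0 to 5:
  ∫_0^5 −u''(x) v(x) dx = ∫_0^5 f(x) v(x) dx.
Integrate the LHS by parts once:
  ∫_0^5 −u'' v dx = −[u'(x) v(x)]_0^5 + ∫_0^5 u'(x) v'(x) dx.
Thus ∫_0^5 u'(x) v'(x) dx = ∫_0^5 f(x) v(x) dx + [u'(x) v(x)]_0^5.
Choose V so that boundary terms are either known or forced to vanish.
u has homogeneous Neumann: u'(0) = u'(5) = 0. So [u' v]_0^5 = 0·v(5) − 0·v(0) = 0 for any v; take V = H^1(0, 5).
Weak formulation: find u (satisfying any essential BC) such that ∫_0^5 u'(x) v'(x) dx = ∫_0^5 f v dx for all v ∈ V (homogeneous Neumann, so boundary terms vanish).
Substituting f(x) = cos(π*x/5), the right-hand side is ∫_0^5 (cos(π*x/5)) v dx.
Compatibility check (pure Neumann): taking v ≡ 1 ∈ V gives 0 = ∫_0^5 f dx + (0) − (0), i.e. ∫_0^5 f dx must equal u'(0) − u'(5) = 0. Indeed ∫_0^5 (cos(π*x/5)) dx = 0, so the data are compatible. The solution is then unique only up to an additive constant (fix it e.g. by requiring ∫_0^5 u dx = 0).


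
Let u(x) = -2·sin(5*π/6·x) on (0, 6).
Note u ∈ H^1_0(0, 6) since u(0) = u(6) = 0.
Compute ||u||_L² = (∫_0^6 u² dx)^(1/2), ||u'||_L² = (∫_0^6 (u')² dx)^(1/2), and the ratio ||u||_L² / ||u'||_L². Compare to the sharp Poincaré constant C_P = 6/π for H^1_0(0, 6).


||u||_L² / ||u'||_L² = 6/(5*π) < C_P = 6/π.

u(x) = -2·sin(5*π/6·x), so u'(x) = -5*π*cos(5*π*x/6)/3.
Writing u(x) = A·sin(kπx/L) with A = -2 and k = 5, use ∫_0^L sin²(kπx/L) dx = L/2 and ∫_0^L cos²(kπx/L) dx = L/2.
u² = 4·sin²(5*π/6·x) and (u')² = 25*π^2/9·cos²(5*π/6·x), and each of sin², cos² integrates to L/2 = 3 over (0, 6).
∫_0^6 u² dx = 12, so ||u||_L² = 2*sqrt(3).
∫_0^6 (u')² dx = 25*π^2/3, so ||u'||_L² = 5*sqrt(3)*π/3.
Ratio ||u||_L² / ||u'||_L² = 6/(5*π).
Sharp Poincaré constant on H^1_0(0, 6) is C_P = L/π = 6/π, achieved by sin(π/6·x).
This is the k = 5 harmonic; the ratio L/(kπ) is strictly less than C_P = L/π, consistent with the sharp inequality ||u||_L² ≤ C_P ||u'||_L².


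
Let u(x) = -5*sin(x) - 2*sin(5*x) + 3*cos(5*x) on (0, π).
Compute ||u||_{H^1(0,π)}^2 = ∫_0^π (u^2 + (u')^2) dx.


||u||_{H^1(0,π)}^2 = 194*π

u'(x) = -15*sin(5*x) - 5*cos(x) - 10*cos(5*x).
Expand u² and (u')² and integrate term by term on (0, π), using: for integers n ≥ 1, ∫_0^π sin²(nx) dx = ∫_0^π cos²(nx) dx = π/2; for n ≠ n', ∫_0^π sin(nx)sin(n'x) dx = ∫_0^π cos(nx)cos(n'x) dx = 0; and by product-to-sum, ∫_0^π sin(nx)cos(n'x) dx = ½∫_0^π [sin((n+n')x) + sin((n−n')x)] dx, which is 0 when n+n' is even and 2n/(n²−n'²) when n+n' is odd (it need not vanish on (0, π)).
  u² squared terms: (-5)²·∫sin(x)² dx = 25·π/2 = 25*π/2;  (-2)²·∫sin(5x)² dx = 4·π/2 = 2*π;  (3)²·∫cos(5x)² dx = 9·π/2 = 9*π/2.
  u² cross terms: 2·(-5)·(-2)·∫sin(x)·sin(5x) dx = 20·(0) = 0;  2·(-5)·(3)·∫sin(x)·cos(5x) dx = -30·(0) = 0;  2·(-2)·(3)·∫sin(5x)·cos(5x) dx = -12·(0) = 0.
  So ∫_0^π u² dx = 25*π/2 + 2*π + 9*π/2 + 0 + 0 + 0 = 19*π.
  (u')² squared terms: (-15)²·∫sin(5x)² dx = 225·π/2 = 225*π/2;  (-10)²·∫cos(5x)² dx = 100·π/2 = 50*π;  (-5)²·∫cos(x)² dx = 25·π/2 = 25*π/2.
  (u')² cross terms: 2·(-15)·(-10)·∫sin(5x)·cos(5x) dx = 300·(0) = 0;  2·(-15)·(-5)·∫sin(5x)·cos(x) dx = 150·(0) = 0;  2·(-10)·(-5)·∫cos(5x)·cos(x) dx = 100·(0) = 0.
  So ∫_0^π (u')² dx = 225*π/2 + 50*π + 25*π/2 + 0 + 0 + 0 = 175*π.
||u||_{H^1}^2 = (19*π) + (175*π) = 194*π.


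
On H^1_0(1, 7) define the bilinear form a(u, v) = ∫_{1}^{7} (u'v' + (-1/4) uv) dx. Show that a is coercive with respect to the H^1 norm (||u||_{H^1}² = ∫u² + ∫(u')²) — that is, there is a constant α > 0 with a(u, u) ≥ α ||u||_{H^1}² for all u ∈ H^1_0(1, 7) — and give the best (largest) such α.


α = (-9 + π^2)/(π^2 + 36)

Coercivity of a(·,·) on H^1_0(1, 7) means a(u, u) ≥ α ||u||_{H^1}² for every u ∈ H^1_0.
The interval has length L = 6, and Poincaré/coercivity depend only on L. Here a(u, u) = ∫(u')² + (-1/4)·∫u².
Here c = -1/4 < 0 with |c| < (π/L)² = π^2/36, so coercivity still holds. The condition a(u,u) ≥ α||u||_{H^1}² reads (1−α)∫(u')² ≥ (α−c)∫u². Any admissible α is ≤ 1 (rapidly oscillating u have ∫u²/∫(u')² → 0), and α = 1 would force 0 ≥ (1−c)∫u², impossible since c < 1; so 1−α > 0. By the sharp Poincaré inequality on H^1_0 of an interval of length L, ∫(u')² ≥ (π/L)²∫u² with equality for the first sine mode sin(π(x−x₀)/L) (x₀ the left endpoint), so the inequality holds for all u iff (1−α)(π/L)² ≥ α − c, i.e. α ≤ ((π/L)² + c)/((π/L)² + 1) = (1 + c(L/π)²)/(1 + (L/π)²). (Direct route, valid since c ≤ 0: Poincaré gives c∫u² ≥ c(L/π)²∫(u')², so a(u,u) ≥ (1 + c(L/π)²)∫(u')², while ||u||_{H^1}² ≤ (1 + (L/π)²)∫(u')²; dividing yields the same α.) With (π/L)² = π^2/36 and c = -1/4, the largest admissible constant is α = ((π/L)² + c)/((π/L)² + 1).
Simplifying, α = (-9 + π^2)/(π^2 + 36).


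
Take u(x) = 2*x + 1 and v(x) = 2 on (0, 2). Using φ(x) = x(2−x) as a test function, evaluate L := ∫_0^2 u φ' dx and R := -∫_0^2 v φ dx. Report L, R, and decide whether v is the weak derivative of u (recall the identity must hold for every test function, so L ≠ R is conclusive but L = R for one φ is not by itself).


LHS = -8/3, RHS = -8/3. Yes, v = u' weakly.

u(x) = 2*x + 1, classical derivative u'(x) = 2.
φ(x) = x(2−x), so φ'(x) = 2 - 2*x.
Note φ(0) = φ(2) = 0, so the boundary term u·φ vanishes.
LHS = ∫_0^2 u(x) φ'(x) dx = ∫_0^2 (-4*x^2 + 2*x + 2) dx. Term by term:
  ∫_0^2 -4*x^2 dx = -32/3;  ∫_0^2 2*x dx = 4;  ∫_0^2 2 dx = 4.
Sum: -32/3 + 4 + 4 = -8/3.
So LHS = -8/3.
∫_0^2 v(x) φ(x) dx = ∫_0^2 (-2*x^2 + 4*x) dx. Term by term:
  ∫_0^2 -2*x^2 dx = -16/3;  ∫_0^2 4*x dx = 8.
Sum: -16/3 + 8 = 8/3.
So RHS = -∫_0^2 v(x) φ(x) dx = -8/3.
LHS = RHS, so the identity holds for this test φ.
Moreover u is smooth here and v(x) = u'(x) = 2 pointwise, so the identity holds for every test function. Hence v is the weak derivative of u.


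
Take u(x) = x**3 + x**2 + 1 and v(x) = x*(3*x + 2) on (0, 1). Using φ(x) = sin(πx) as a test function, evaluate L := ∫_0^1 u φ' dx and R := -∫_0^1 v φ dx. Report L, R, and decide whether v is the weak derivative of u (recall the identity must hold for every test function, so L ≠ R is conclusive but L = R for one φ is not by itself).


LHS = -5/π + 12/π^3, RHS = -5/π + 12/π^3. Yes, v = u' weakly.

u(x) = x**3 + x**2 + 1, classical derivative u'(x) = 3*x**2 + 2*x.
φ(x) = sin(πx), so φ'(x) = π*cos(π*x).
Note φ(0) = φ(1) = 0, so the boundary term u·φ vanishes.
LHS = ∫_0^1 u(x) φ'(x) dx = ∫_0^1 (π*x^3*cos(π*x) + π*x^2*cos(π*x) + π*cos(π*x)) dx. Term by term:
  ∫_0^1 π*cos(π*x) dx = 0;  ∫_0^1 π*x^2*cos(π*x) dx = -2/π;  ∫_0^1 π*x^3*cos(π*x) dx = -3/π + 12/π^3.
Sum: 0 − 2/π + -3/π + 12/π^3 = -5/π + 12/π^3.
So LHS = -5/π + 12/π^3.
∫_0^1 v(x) φ(x) dx = ∫_0^1 (3*x^2*sin(π*x) + 2*x*sin(π*x)) dx. Term by term:
  ∫_0^1 2*x*sin(π*x) dx = 2/π;  ∫_0^1 3*x^2*sin(π*x) dx = -12/π^3 + 3/π.
Sum: 2/π + -12/π^3 + 3/π = -12/π^3 + 5/π.
So RHS = -∫_0^1 v(x) φ(x) dx = -5/π + 12/π^3.
LHS = RHS, so the identity holds for this test φ.
Moreover u is smooth here and v(x) = u'(x) = 3*x**2 + 2*x pointwise, so the identity holds for every test function. Hence v is the weak derivative of u.


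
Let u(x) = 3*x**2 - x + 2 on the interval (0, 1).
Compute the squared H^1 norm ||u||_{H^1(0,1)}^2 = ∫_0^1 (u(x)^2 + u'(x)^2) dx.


||u||_{H^1}^2 = 409/30

The H^1 norm (squared) on an interval (0, L) is
  ||u||_{H^1}^2 = ∫_0^L u(x)^2 dx + ∫_0^L u'(x)^2 dx.
Compute u'(x) = 6*x - 1.
Then u(x)^2 = 9*x**4 - 6*x**3 + 13*x**2 - 4*x + 4 and u'(x)^2 = 36*x**2 - 12*x + 1.
Integrate each monomial from 0 to 1 using ∫_0^1 c·x^n dx = c·1^(n+1)/(n+1):
  ∫_0^1 u(x)^2 dx = ∫_0^1 (9*x^4 - 6*x^3 + 13*x^2 - 4*x + 4) dx. Term by term:
    ∫_0^1 9*x^4 dx = 9/5;  ∫_0^1 -6*x^3 dx = -3/2;  ∫_0^1 13*x^2 dx = 13/3;
    ∫_0^1 -4*x dx = -2;  ∫_0^1 4 dx = 4.
  Sum: 9/5 − 3/2 + 13/3 − 2 + 4 = 199/30.
  ∫_0^1 u'(x)^2 dx = ∫_0^1 (36*x^2 - 12*x + 1) dx. Term by term:
    ∫_0^1 36*x^2 dx = 12;  ∫_0^1 -12*x dx = -6;  ∫_0^1 1 dx = 1.
  Sum: 12 − 6 + 1 = 7.
Adding: ||u||_{H^1}^2 = 199/30 + 7 = 409/30.


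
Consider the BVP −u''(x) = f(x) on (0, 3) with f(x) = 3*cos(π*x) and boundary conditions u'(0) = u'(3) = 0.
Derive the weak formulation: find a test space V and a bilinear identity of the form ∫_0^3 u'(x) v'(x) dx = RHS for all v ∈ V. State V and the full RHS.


V = H^1(0, 3) (no boundary constraint on v; u is determined up to an additive constant); weak form: ∫_0^3 u'v' dx = ∫_0^3 (3*cos(π*x)) v dx for all v ∈ V.

Multiply both sides by a test function v and integrate from 0 to 3:
  ∫_0^3 −u''(x) v(x) dx = ∫_0^3 f(x) v(x) dx.
Integrate the LHS by parts once:
  ∫_0^3 −u'' v dx = −[u'(x) v(x)]_0^3 + ∫_0^3 u'(x) v'(x) dx.
Thus ∫_0^3 u'(x) v'(x) dx = ∫_0^3 f(x) v(x) dx + [u'(x) v(x)]_0^3.
Choose V so that boundary terms are either known or forced to vanish.
u has homogeneous Neumann: u'(0) = u'(3) = 0. So [u' v]_0^3 = 0·v(3) − 0·v(0) = 0 for any v; take V = H^1(0, 3).
Weak formulation: find u (satisfying any essential BC) such that ∫_0^3 u'(x) v'(x) dx = ∫_0^3 f v dx for all v ∈ V (homogeneous Neumann, so boundary terms vanish).
Substituting f(x) = 3*cos(π*x), the right-hand side is ∫_0^3 (3*cos(π*x)) v dx.
Compatibility check (pure Neumann): taking v ≡ 1 ∈ V gives 0 = ∫_0^3 f dx + (0) − (0), i.e. ∫_0^3 f dx must equal u'(0) − u'(3) = 0. Indeed ∫_0^3 (3*cos(π*x)) dx = 0, so the data are compatible. The solution is then unique only up to an additive constant (fix it e.g. by requiring ∫_0^3 u dx = 0).


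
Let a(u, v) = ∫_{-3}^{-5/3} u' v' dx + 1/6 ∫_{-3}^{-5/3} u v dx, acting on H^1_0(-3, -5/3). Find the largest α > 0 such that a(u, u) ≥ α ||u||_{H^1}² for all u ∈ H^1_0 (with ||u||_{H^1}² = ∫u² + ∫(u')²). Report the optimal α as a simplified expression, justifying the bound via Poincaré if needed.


α = (8 + 27*π^2)/(3*(16 + 9*π^2))

Coercivity of a(·,·) on H^1_0(-3, -5/3) means a(u, u) ≥ α ||u||_{H^1}² for every u ∈ H^1_0.
The interval has length L = 4/3, and Poincaré/coercivity depend only on L. Here a(u, u) = ∫(u')² + (1/6)·∫u².
Here 0 < c = 1/6 < 1. The condition a(u,u) ≥ α||u||_{H^1}² reads (1−α)∫(u')² ≥ (α−c)∫u². Any admissible α is ≤ 1 (rapidly oscillating u have ∫u²/∫(u')² → 0), and α = 1 would force 0 ≥ (1−c)∫u², impossible since c < 1; so 1−α > 0. By the sharp Poincaré inequality on H^1_0 of an interval of length L, ∫(u')² ≥ (π/L)²∫u² with equality for the first sine mode sin(π(x−x₀)/L) (x₀ the left endpoint), so the inequality holds for all u iff (1−α)(π/L)² ≥ α − c, i.e. α ≤ ((π/L)² + c)/((π/L)² + 1) = (1 + c(L/π)²)/(1 + (L/π)²). With (π/L)² = 9*π^2/16 and c = 1/6, the largest admissible constant is α = ((π/L)² + c)/((π/L)² + 1).
Simplifying, α = (8 + 27*π^2)/(3*(16 + 9*π^2)).


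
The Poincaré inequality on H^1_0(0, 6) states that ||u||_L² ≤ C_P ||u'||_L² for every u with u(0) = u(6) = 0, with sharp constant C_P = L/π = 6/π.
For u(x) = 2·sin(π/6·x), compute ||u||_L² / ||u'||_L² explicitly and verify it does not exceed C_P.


||u||_L² / ||u'||_L² = 6/π = C_P.

u(x) = 2·sin(π/6·x), so u'(x) = π*cos(π*x/6)/3.
Writing u(x) = A·sin(kπx/L) with A = 2 and k = 1, use ∫_0^L sin²(kπx/L) dx = L/2 and ∫_0^L cos²(kπx/L) dx = L/2.
u² = 4·sin²(π/6·x) and (u')² = π^2/9·cos²(π/6·x), and each of sin², cos² integrates to L/2 = 3 over (0, 6).
∫_0^6 u² dx = 12, so ||u||_L² = 2*sqrt(3).
∫_0^6 (u')² dx = π^2/3, so ||u'||_L² = sqrt(3)*π/3.
Ratio ||u||_L² / ||u'||_L² = 6/π.
Sharp Poincaré constant on H^1_0(0, 6) is C_P = L/π = 6/π, achieved by sin(π/6·x).
This is the k = 1 eigenfunction (up to amplitude), so the ratio equals the sharp Poincaré constant exactly.


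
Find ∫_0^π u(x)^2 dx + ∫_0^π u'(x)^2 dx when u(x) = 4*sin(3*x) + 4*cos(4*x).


||u||_{H^1(0,π)}^2 = -3264/7 + 216*π

u'(x) = -16*sin(4*x) + 12*cos(3*x).
Expand u² and (u')² and integrate term by term on (0, π), using: for integers n ≥ 1, ∫_0^π sin²(nx) dx = ∫_0^π cos²(nx) dx = π/2; for n ≠ n', ∫_0^π sin(nx)sin(n'x) dx = ∫_0^π cos(nx)cos(n'x) dx = 0; and by product-to-sum, ∫_0^π sin(nx)cos(n'x) dx = ½∫_0^π [sin((n+n')x) + sin((n−n')x)] dx, which is 0 when n+n' is even and 2n/(n²−n'²) when n+n' is odd (it need not vanish on (0, π)).
  u² squared terms: (4)²·∫cos(4x)² dx = 16·π/2 = 8*π;  (4)²·∫sin(3x)² dx = 16·π/2 = 8*π.
  u² cross terms: 2·(4)·(4)·∫cos(4x)·sin(3x) dx = 32·(-6/7) = -192/7.
  So ∫_0^π u² dx = 8*π + 8*π − 192/7 = -192/7 + 16*π.
  (u')² squared terms: (-16)²·∫sin(4x)² dx = 256·π/2 = 128*π;  (12)²·∫cos(3x)² dx = 144·π/2 = 72*π.
  (u')² cross terms: 2·(-16)·(12)·∫sin(4x)·cos(3x) dx = -384·(8/7) = -3072/7.
  So ∫_0^π (u')² dx = 128*π + 72*π − 3072/7 = -3072/7 + 200*π.
||u||_{H^1}^2 = (-192/7 + 16*π) + (-3072/7 + 200*π) = -3264/7 + 216*π.


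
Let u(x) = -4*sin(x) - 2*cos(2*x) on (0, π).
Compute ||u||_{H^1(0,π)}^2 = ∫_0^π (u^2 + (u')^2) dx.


||u||_{H^1(0,π)}^2 = -160/3 + 26*π

u'(x) = 4*sin(2*x) - 4*cos(x).
Expand u² and (u')² and integrate term by term on (0, π), using: for integers n ≥ 1, ∫_0^π sin²(nx) dx = ∫_0^π cos²(nx) dx = π/2; for n ≠ n', ∫_0^π sin(nx)sin(n'x) dx = ∫_0^π cos(nx)cos(n'x) dx = 0; and by product-to-sum, ∫_0^π sin(nx)cos(n'x) dx = ½∫_0^π [sin((n+n')x) + sin((n−n')x)] dx, which is 0 when n+n' is even and 2n/(n²−n'²) when n+n' is odd (it need not vanish on (0, π)).
  u² squared terms: (-4)²·∫sin(x)² dx = 16·π/2 = 8*π;  (-2)²·∫cos(2x)² dx = 4·π/2 = 2*π.
  u² cross terms: 2·(-4)·(-2)·∫sin(x)·cos(2x) dx = 16·(-2/3) = -32/3.
  So ∫_0^π u² dx = 8*π + 2*π − 32/3 = -32/3 + 10*π.
  (u')² squared terms: (-4)²·∫cos(x)² dx = 16·π/2 = 8*π;  (4)²·∫sin(2x)² dx = 16·π/2 = 8*π.
  (u')² cross terms: 2·(-4)·(4)·∫cos(x)·sin(2x) dx = -32·(4/3) = -128/3.
  So ∫_0^π (u')² dx = 8*π + 8*π − 128/3 = -128/3 + 16*π.
||u||_{H^1}^2 = (-32/3 + 10*π) + (-128/3 + 16*π) = -160/3 + 26*π.


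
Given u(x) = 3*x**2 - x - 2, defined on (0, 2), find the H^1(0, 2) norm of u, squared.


||u||_{H^1}^2 = 1414/15

The H^1 norm (squared) on an interval (0, L) is
  ||u||_{H^1}^2 = ∫_0^L u(x)^2 dx + ∫_0^L u'(x)^2 dx.
Compute u'(x) = 6*x - 1.
Then u(x)^2 = 9*x**4 - 6*x**3 - 11*x**2 + 4*x + 4 and u'(x)^2 = 36*x**2 - 12*x + 1.
Integrate each monomial from 0 to 2 using ∫_0^2 c·x^n dx = c·2^(n+1)/(n+1):
  ∫_0^2 u(x)^2 dx = ∫_0^2 (9*x^4 - 6*x^3 - 11*x^2 + 4*x + 4) dx. Term by term:
    ∫_0^2 9*x^4 dx = 288/5;  ∫_0^2 -6*x^3 dx = -24;  ∫_0^2 -11*x^2 dx = -88/3;
    ∫_0^2 4*x dx = 8;  ∫_0^2 4 dx = 8.
  Sum: 288/5 − 24 − 88/3 + 8 + 8 = 304/15.
  ∫_0^2 u'(x)^2 dx = ∫_0^2 (36*x^2 - 12*x + 1) dx. Term by term:
    ∫_0^2 36*x^2 dx = 96;  ∫_0^2 -12*x dx = -24;  ∫_0^2 1 dx = 2.
  Sum: 96 − 24 + 2 = 74.
Adding: ||u||_{H^1}^2 = 304/15 + 74 = 1414/15.


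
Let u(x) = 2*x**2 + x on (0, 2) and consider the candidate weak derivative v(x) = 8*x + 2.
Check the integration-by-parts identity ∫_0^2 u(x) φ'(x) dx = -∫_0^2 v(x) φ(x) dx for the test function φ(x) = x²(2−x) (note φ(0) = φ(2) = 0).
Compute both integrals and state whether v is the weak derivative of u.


LHS = -116/15, RHS = -232/15. No, v is not the weak derivative of u.

u(x) = 2*x**2 + x, classical derivative u'(x) = 4*x + 1.
φ(x) = x²(2−x), so φ'(x) = x*(4 - 3*x).
Note φ(0) = φ(2) = 0, so the boundary term u·φ vanishes.
LHS = ∫_0^2 u(x) φ'(x) dx = ∫_0^2 (-6*x^4 + 5*x^3 + 4*x^2) dx. Term by term:
  ∫_0^2 -6*x^4 dx = -192/5;  ∫_0^2 5*x^3 dx = 20;  ∫_0^2 4*x^2 dx = 32/3.
Sum: -192/5 + 20 + 32/3 = -116/15.
So LHS = -116/15.
∫_0^2 v(x) φ(x) dx = ∫_0^2 (-8*x^4 + 14*x^3 + 4*x^2) dx. Term by term:
  ∫_0^2 -8*x^4 dx = -256/5;  ∫_0^2 14*x^3 dx = 56;  ∫_0^2 4*x^2 dx = 32/3.
Sum: -256/5 + 56 + 32/3 = 232/15.
So RHS = -∫_0^2 v(x) φ(x) dx = -232/15.
LHS − RHS = 116/15 ≠ 0, so the identity fails.
(For a valid weak derivative the identity must hold for EVERY test function, in particular this one. The failure shows v is NOT the weak derivative of u.)
Correct weak derivative would be u'(x) = 4*x + 1.


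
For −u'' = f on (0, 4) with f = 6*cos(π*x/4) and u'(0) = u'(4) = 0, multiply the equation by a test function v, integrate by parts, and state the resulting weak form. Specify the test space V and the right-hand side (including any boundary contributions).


V = H^1(0, 4) (no boundary constraint on v; u is determined up to an additive constant); weak form: ∫_0^4 u'v' dx = ∫_0^4 (6*cos(π*x/4)) v dx for all v ∈ V.

Multiply both sides by a test function v and integrate from 0 to 4:
  ∫_0^4 −u''(x) v(x) dx = ∫_0^4 f(x) v(x) dx.
Integrate the LHS by parts once:
  ∫_0^4 −u'' v dx = −[u'(x) v(x)]_0^4 + ∫_0^4 u'(x) v'(x) dx.
Thus ∫_0^4 u'(x) v'(x) dx = ∫_0^4 f(x) v(x) dx + [u'(x) v(x)]_0^4.
Choose V so that boundary terms are either known or forced to vanish.
u has homogeneous Neumann: u'(0) = u'(4) = 0. So [u' v]_0^4 = 0·v(4) − 0·v(0) = 0 for any v; take V = H^1(0, 4).
Weak formulation: find u (satisfying any essential BC) such that ∫_0^4 u'(x) v'(x) dx = ∫_0^4 f v dx for all v ∈ V (homogeneous Neumann, so boundary terms vanish).
Substituting f(x) = 6*cos(π*x/4), the right-hand side is ∫_0^4 (6*cos(π*x/4)) v dx.
Compatibility check (pure Neumann): taking v ≡ 1 ∈ V gives 0 = ∫_0^4 f dx + (0) − (0), i.e. ∫_0^4 f dx must equal u'(0) − u'(4) = 0. Indeed ∫_0^4 (6*cos(π*x/4)) dx = 0, so the data are compatible. The solution is then unique only up to an additive constant (fix it e.g. by requiring ∫_0^4 u dx = 0).


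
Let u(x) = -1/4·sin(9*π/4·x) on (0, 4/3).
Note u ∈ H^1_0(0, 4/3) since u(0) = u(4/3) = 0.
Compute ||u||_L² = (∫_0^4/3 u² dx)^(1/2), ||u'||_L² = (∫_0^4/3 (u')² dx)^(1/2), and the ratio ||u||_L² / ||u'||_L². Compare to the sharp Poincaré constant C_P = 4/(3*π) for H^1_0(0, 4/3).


||u||_L² / ||u'||_L² = 4/(9*π) < C_P = 4/(3*π).

u(x) = -1/4·sin(9*π/4·x), so u'(x) = -9*π*cos(9*π*x/4)/16.
Writing u(x) = A·sin(kπx/L) with A = -1/4 and k = 3, use ∫_0^L sin²(kπx/L) dx = L/2 and ∫_0^L cos²(kπx/L) dx = L/2.
u² = 1/16·sin²(9*π/4·x) and (u')² = 81*π^2/256·cos²(9*π/4·x), and each of sin², cos² integrates to L/2 = 2/3 over (0, 4/3).
∫_0^4/3 u² dx = 1/24, so ||u||_L² = sqrt(6)/12.
∫_0^4/3 (u')² dx = 27*π^2/128, so ||u'||_L² = 3*sqrt(6)*π/16.
Ratio ||u||_L² / ||u'||_L² = 4/(9*π).
Sharp Poincaré constant on H^1_0(0, 4/3) is C_P = L/π = 4/(3*π), achieved by sin(3*π/4·x).
This is the k = 3 harmonic; the ratio L/(kπ) is strictly less than C_P = L/π, consistent with the sharp inequality ||u||_L² ≤ C_P ||u'||_L².


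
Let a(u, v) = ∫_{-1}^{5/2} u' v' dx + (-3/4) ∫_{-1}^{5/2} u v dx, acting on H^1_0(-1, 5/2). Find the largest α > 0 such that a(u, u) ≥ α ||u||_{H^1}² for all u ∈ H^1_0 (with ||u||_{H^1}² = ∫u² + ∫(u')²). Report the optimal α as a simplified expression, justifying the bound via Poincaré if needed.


α = (-147 + 16*π^2)/(4*(4*π^2 + 49))

Coercivity of a(·,·) on H^1_0(-1, 5/2) means a(u, u) ≥ α ||u||_{H^1}² for every u ∈ H^1_0.
The interval has length L = 7/2, and Poincaré/coercivity depend only on L. Here a(u, u) = ∫(u')² + (-3/4)·∫u².
Here c = -3/4 < 0 with |c| < (π/L)² = 4*π^2/49, so coercivity still holds. The condition a(u,u) ≥ α||u||_{H^1}² reads (1−α)∫(u')² ≥ (α−c)∫u². Any admissible α is ≤ 1 (rapidly oscillating u have ∫u²/∫(u')² → 0), and α = 1 would force 0 ≥ (1−c)∫u², impossible since c < 1; so 1−α > 0. By the sharp Poincaré inequality on H^1_0 of an interval of length L, ∫(u')² ≥ (π/L)²∫u² with equality for the first sine mode sin(π(x−x₀)/L) (x₀ the left endpoint), so the inequality holds for all u iff (1−α)(π/L)² ≥ α − c, i.e. α ≤ ((π/L)² + c)/((π/L)² + 1) = (1 + c(L/π)²)/(1 + (L/π)²). (Direct route, valid since c ≤ 0: Poincaré gives c∫u² ≥ c(L/π)²∫(u')², so a(u,u) ≥ (1 + c(L/π)²)∫(u')², while ||u||_{H^1}² ≤ (1 + (L/π)²)∫(u')²; dividing yields the same α.) With (π/L)² = 4*π^2/49 and c = -3/4, the largest admissible constant is α = ((π/L)² + c)/((π/L)² + 1).
Simplifying, α = (-147 + 16*π^2)/(4*(4*π^2 + 49)).


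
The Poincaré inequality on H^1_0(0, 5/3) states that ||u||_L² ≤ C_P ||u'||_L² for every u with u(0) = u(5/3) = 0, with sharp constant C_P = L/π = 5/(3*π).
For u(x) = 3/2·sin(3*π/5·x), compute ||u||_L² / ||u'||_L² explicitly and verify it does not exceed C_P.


||u||_L² / ||u'||_L² = 5/(3*π) = C_P.

u(x) = 3/2·sin(3*π/5·x), so u'(x) = 9*π*cos(3*π*x/5)/10.
Writing u(x) = A·sin(kπx/L) with A = 3/2 and k = 1, use ∫_0^L sin²(kπx/L) dx = L/2 and ∫_0^L cos²(kπx/L) dx = L/2.
u² = 9/4·sin²(3*π/5·x) and (u')² = 81*π^2/100·cos²(3*π/5·x), and each of sin², cos² integrates to L/2 = 5/6 over (0, 5/3).
∫_0^5/3 u² dx = 15/8, so ||u||_L² = sqrt(30)/4.
∫_0^5/3 (u')² dx = 27*π^2/40, so ||u'||_L² = 3*sqrt(30)*π/20.
Ratio ||u||_L² / ||u'||_L² = 5/(3*π).
Sharp Poincaré constant on H^1_0(0, 5/3) is C_P = L/π = 5/(3*π), achieved by sin(3*π/5·x).
This is the k = 1 eigenfunction (up to amplitude), so the ratio equals the sharp Poincaré constant exactly.


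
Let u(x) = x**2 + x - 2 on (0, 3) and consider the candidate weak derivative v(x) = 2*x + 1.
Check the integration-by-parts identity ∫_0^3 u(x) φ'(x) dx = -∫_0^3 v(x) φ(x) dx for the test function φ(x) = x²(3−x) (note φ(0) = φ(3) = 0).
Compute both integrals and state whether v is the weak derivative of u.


LHS = -621/20, RHS = -621/20. Yes, v = u' weakly.

u(x) = x**2 + x - 2, classical derivative u'(x) = 2*x + 1.
φ(x) = x²(3−x), so φ'(x) = 3*x*(2 - x).
Note φ(0) = φ(3) = 0, so the boundary term u·φ vanishes.
LHS = ∫_0^3 u(x) φ'(x) dx = ∫_0^3 (-3*x^4 + 3*x^3 + 12*x^2 - 12*x) dx. Term by term:
  ∫_0^3 -3*x^4 dx = -729/5;  ∫_0^3 3*x^3 dx = 243/4;  ∫_0^3 12*x^2 dx = 108;
  ∫_0^3 -12*x dx = -54.
Sum: -729/5 + 243/4 + 108 − 54 = -621/20.
So LHS = -621/20.
∫_0^3 v(x) φ(x) dx = ∫_0^3 (-2*x^4 + 5*x^3 + 3*x^2) dx. Term by term:
  ∫_0^3 -2*x^4 dx = -486/5;  ∫_0^3 5*x^3 dx = 405/4;  ∫_0^3 3*x^2 dx = 27.
Sum: -486/5 + 405/4 + 27 = 621/20.
So RHS = -∫_0^3 v(x) φ(x) dx = -621/20.
LHS = RHS, so the identity holds for this test φ.
Moreover u is smooth here and v(x) = u'(x) = 2*x + 1 pointwise, so the identity holds for every test function. Hence v is the weak derivative of u.


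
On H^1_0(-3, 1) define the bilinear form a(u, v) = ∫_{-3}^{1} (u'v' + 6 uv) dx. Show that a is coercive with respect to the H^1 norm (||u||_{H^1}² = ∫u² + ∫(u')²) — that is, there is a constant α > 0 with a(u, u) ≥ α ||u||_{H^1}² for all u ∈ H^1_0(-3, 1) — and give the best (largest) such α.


α = 1

Coercivity of a(·,·) on H^1_0(-3, 1) means a(u, u) ≥ α ||u||_{H^1}² for every u ∈ H^1_0.
The interval has length L = 4, and Poincaré/coercivity depend only on L. Here a(u, u) = ∫(u')² + (6)·∫u².
Here c = 6 ≥ 1, so a(u,u) = ∫(u')² + c∫u² ≥ ∫(u')² + ∫u² = ||u||_{H^1}², i.e. α = 1 works. No larger α is possible: a(u,u) ≥ α||u||_{H^1}² means (1−α)∫(u')² ≥ (α−c)∫u², and for the modes u_n = sin(nπ(x−x₀)/L) (x₀ the left endpoint) one has ∫u_n²/∫(u_n')² = (L/(nπ))² → 0, so a(u_n,u_n)/||u_n||_{H^1}² → 1. Hence the optimal constant is α = 1.
Therefore α = 1.


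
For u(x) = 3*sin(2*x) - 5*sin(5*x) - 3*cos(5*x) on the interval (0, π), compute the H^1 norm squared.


||u||_{H^1(0,π)}^2 = 624/7 + 929*π/2

u'(x) = 15*sin(5*x) + 6*cos(2*x) - 25*cos(5*x).
Expand u² and (u')² and integrate term by term on (0, π), using: for integers n ≥ 1, ∫_0^π sin²(nx) dx = ∫_0^π cos²(nx) dx = π/2; for n ≠ n', ∫_0^π sin(nx)sin(n'x) dx = ∫_0^π cos(nx)cos(n'x) dx = 0; and by product-to-sum, ∫_0^π sin(nx)cos(n'x) dx = ½∫_0^π [sin((n+n')x) + sin((n−n')x)] dx, which is 0 when n+n' is even and 2n/(n²−n'²) when n+n' is odd (it need not vanish on (0, π)).
  u² squared terms: (-5)²·∫sin(5x)² dx = 25·π/2 = 25*π/2;  (-3)²·∫cos(5x)² dx = 9·π/2 = 9*π/2;  (3)²·∫sin(2x)² dx = 9·π/2 = 9*π/2.
  u² cross terms: 2·(-5)·(-3)·∫sin(5x)·cos(5x) dx = 30·(0) = 0;  2·(-5)·(3)·∫sin(5x)·sin(2x) dx = -30·(0) = 0;  2·(-3)·(3)·∫cos(5x)·sin(2x) dx = -18·(-4/21) = 24/7.
  So ∫_0^π u² dx = 25*π/2 + 9*π/2 + 9*π/2 + 0 + 0 + 24/7 = 24/7 + 43*π/2.
  (u')² squared terms: (-25)²·∫cos(5x)² dx = 625·π/2 = 625*π/2;  (6)²·∫cos(2x)² dx = 36·π/2 = 18*π;  (15)²·∫sin(5x)² dx = 225·π/2 = 225*π/2.
  (u')² cross terms: 2·(-25)·(6)·∫cos(5x)·cos(2x) dx = -300·(0) = 0;  2·(-25)·(15)·∫cos(5x)·sin(5x) dx = -750·(0) = 0;  2·(6)·(15)·∫cos(2x)·sin(5x) dx = 180·(10/21) = 600/7.
  So ∫_0^π (u')² dx = 625*π/2 + 18*π + 225*π/2 + 0 + 0 + 600/7 = 600/7 + 443*π.
||u||_{H^1}^2 = (24/7 + 43*π/2) + (600/7 + 443*π) = 624/7 + 929*π/2.


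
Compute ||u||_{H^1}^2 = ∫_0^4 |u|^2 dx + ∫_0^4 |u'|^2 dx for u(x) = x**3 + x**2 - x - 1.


||u||_{H^1}^2 = 607352/105

The H^1 norm (squared) on an interval (0, L) is
  ||u||_{H^1}^2 = ∫_0^L u(x)^2 dx + ∫_0^L u'(x)^2 dx.
Compute u'(x) = 3*x**2 + 2*x - 1.
Then u(x)^2 = x**6 + 2*x**5 - x**4 - 4*x**3 - x**2 + 2*x + 1 and u'(x)^2 = 9*x**4 + 12*x**3 - 2*x**2 - 4*x + 1.
Integrate each monomial from 0 to 4 using ∫_0^4 c·x^n dx = c·4^(n+1)/(n+1):
  ∫_0^4 u(x)^2 dx = ∫_0^4 (x^6 + 2*x^5 - x^4 - 4*x^3 - x^2 + 2*x + 1) dx. Term by term:
    ∫_0^4 x^6 dx = 16384/7;  ∫_0^4 2*x^5 dx = 4096/3;  ∫_0^4 -x^4 dx = -1024/5;
    ∫_0^4 -4*x^3 dx = -256;  ∫_0^4 -x^2 dx = -64/3;  ∫_0^4 2*x dx = 16;
    ∫_0^4 1 dx = 4.
  Sum: 16384/7 + 4096/3 − 1024/5 − 256 − 64/3 + 16 + 4 = 113532/35.
  ∫_0^4 u'(x)^2 dx = ∫_0^4 (9*x^4 + 12*x^3 - 2*x^2 - 4*x + 1) dx. Term by term:
    ∫_0^4 9*x^4 dx = 9216/5;  ∫_0^4 12*x^3 dx = 768;  ∫_0^4 -2*x^2 dx = -128/3;
    ∫_0^4 -4*x dx = -32;  ∫_0^4 1 dx = 4.
  Sum: 9216/5 + 768 − 128/3 − 32 + 4 = 38108/15.
Adding: ||u||_{H^1}^2 = 113532/35 + 38108/15 = 607352/105.
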